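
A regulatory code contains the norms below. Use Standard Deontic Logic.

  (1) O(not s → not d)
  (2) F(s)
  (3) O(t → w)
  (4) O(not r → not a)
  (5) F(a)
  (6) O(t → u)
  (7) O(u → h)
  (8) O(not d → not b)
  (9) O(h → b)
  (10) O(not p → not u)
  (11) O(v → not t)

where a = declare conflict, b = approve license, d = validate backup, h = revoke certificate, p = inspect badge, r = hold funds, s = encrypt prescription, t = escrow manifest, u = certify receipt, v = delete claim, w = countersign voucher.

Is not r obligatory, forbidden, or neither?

Neither

Premise 4 is O(not r → not a); even if O(not a) held, inferring O(not r) would be affirming the consequent — invalid.
No premise or chain of K-axiom applications forces O(not r), and none forces O(r). So not r is neither obligatory nor forbidden under these norms.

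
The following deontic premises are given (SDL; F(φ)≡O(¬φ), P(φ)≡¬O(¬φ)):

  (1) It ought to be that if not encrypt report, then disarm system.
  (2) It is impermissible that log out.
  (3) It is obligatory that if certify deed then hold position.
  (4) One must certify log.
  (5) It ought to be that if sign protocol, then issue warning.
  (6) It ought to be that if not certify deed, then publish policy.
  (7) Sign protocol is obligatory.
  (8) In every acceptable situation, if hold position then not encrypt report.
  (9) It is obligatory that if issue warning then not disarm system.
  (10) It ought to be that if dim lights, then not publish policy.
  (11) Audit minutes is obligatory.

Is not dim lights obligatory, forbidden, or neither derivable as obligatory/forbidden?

From premise 7 we have O(sign_protocol).
With premise 5, O(sign_protocol → issue_warning), the K-axiom yields O(issue_warning).
Premise 9 is O(issue_warning → ¬disarm_system); since O(issue_warning), deontic closure gives O(¬disarm_system).
Premise 1 is O(¬encrypt_report → disarm_system); contrapositively O(¬disarm_system → encrypt_report). Since O(¬disarm_system) holds, K gives O(encrypt_report).
Premise 8 is O(hold_position → ¬encrypt_report); contrapositively O(encrypt_report → ¬hold_position). Since O(encrypt_report) holds, K gives O(¬hold_position).
Premise 3, O(certify_deed → hold_position), contraposes to O(¬hold_position → ¬certify_deed); with O(¬hold_position) we get O(¬certify_deed).
From O(¬certify_deed) and premise 6, O(¬certify_deed → publish_policy), we obtain O(publish_policy).
Premise 10, O(dim_lights → ¬publish_policy), contraposes to O(publish_policy → ¬dim_lights); with O(publish_policy) we get O(¬dim_lights).
Premises 2, 4, 11 do not contribute to this derivation.
Hence ¬dim_lights is obligatory.

Obligatory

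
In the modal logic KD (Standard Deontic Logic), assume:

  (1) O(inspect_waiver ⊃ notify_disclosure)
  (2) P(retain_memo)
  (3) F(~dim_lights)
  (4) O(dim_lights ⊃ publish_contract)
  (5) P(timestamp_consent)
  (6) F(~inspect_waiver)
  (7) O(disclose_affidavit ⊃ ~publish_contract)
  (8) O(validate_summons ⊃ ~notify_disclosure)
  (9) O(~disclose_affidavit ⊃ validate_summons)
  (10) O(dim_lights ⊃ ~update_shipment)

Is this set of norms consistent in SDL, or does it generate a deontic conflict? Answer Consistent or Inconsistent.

Premise 6 is F(~inspect_waiver), i.e. O(inspect_waiver).
Premise 1 is O(inspect_waiver ⊃ notify_disclosure); since O(inspect_waiver), deontic closure gives O(notify_disclosure).
Premise 8 is O(validate_summons ⊃ ~notify_disclosure); contrapositively O(notify_disclosure ⊃ ~validate_summons). Since O(notify_disclosure) holds, K gives O(~validate_summons).
The contrapositive of premise 9 (O(~disclose_affidavit ⊃ validate_summons)) is O(~validate_summons ⊃ disclose_affidavit), and O(~validate_summons) is already established, so O(disclose_affidavit).
From O(disclose_affidavit) and premise 7, O(disclose_affidavit ⊃ ~publish_contract), we obtain O(~publish_contract).
The contrapositive of premise 4 (O(dim_lights ⊃ publish_contract)) is O(~publish_contract ⊃ ~dim_lights), and O(~publish_contract) is already established, so O(~dim_lights).
Yet premise 3 is F(~dim_lights), i.e. O(dim_lights).
We now have both O(~dim_lights) and O(dim_lights) — dim_lights is simultaneously obligatory and forbidden, violating the D-axiom.

Inconsistent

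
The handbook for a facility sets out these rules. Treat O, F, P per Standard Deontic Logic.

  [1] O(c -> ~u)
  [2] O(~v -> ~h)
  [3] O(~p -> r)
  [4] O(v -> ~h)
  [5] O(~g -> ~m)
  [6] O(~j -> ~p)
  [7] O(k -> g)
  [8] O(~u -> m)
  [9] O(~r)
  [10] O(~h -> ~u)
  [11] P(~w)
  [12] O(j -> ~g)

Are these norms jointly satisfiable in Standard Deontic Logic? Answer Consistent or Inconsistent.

Inconsistent

Premises 4 and 2 cover both cases: O(v -> ~h) and O(~v -> ~h). Since v ∨ ~v is a tautology, O(~h) follows.
Applying K to premise 10 (O(~h -> ~u)) and O(~h) yields O(~u).
From O(~u) and premise 8, O(~u -> m), we obtain O(m).
Premise 5 is O(~g -> ~m); contrapositively O(m -> g). Since O(m) holds, K gives O(g).
Premise 12, O(j -> ~g), contraposes to O(g -> ~j); with O(g) we get O(~j).
Premise 6 is O(~j -> ~p); since O(~j), deontic closure gives O(~p).
With premise 3, O(~p -> r), the K-axiom yields O(r).
However, premise 9 gives O(~r).
We now have both O(r) and O(~r) — r is simultaneously obligatory and forbidden, violating the D-axiom.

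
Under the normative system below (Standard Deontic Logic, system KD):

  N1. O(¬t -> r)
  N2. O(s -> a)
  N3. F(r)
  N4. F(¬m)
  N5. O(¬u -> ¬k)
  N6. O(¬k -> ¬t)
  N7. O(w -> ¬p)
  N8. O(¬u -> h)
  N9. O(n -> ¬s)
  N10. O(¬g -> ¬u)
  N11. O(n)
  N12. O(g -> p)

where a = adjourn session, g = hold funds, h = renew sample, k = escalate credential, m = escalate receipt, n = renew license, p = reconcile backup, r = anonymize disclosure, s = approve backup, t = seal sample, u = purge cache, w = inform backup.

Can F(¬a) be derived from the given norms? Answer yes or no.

No

Premise 2 is O(s -> a), but O(s) is not derivable from the premises, so it does not yield O(a).
No other premise forces O(a). An ideal world satisfying every premise can still have ¬a true, so F(¬a) is not derivable.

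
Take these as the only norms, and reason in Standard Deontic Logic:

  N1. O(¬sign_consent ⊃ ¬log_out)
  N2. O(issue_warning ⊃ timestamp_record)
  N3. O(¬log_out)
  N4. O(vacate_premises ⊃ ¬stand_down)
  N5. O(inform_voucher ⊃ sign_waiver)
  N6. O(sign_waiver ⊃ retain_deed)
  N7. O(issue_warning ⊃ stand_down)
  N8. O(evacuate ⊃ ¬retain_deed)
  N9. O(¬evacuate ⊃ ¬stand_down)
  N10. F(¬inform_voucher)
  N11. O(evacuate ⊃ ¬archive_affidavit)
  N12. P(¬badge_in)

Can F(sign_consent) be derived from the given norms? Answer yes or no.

No

Premise 1 is O(¬sign_consent ⊃ ¬log_out); even if O(¬log_out) held, inferring O(¬sign_consent) would be affirming the consequent — invalid.
No other premise forces O(¬sign_consent). An ideal world satisfying every premise can still have sign_consent true, so F(sign_consent) is not derivable.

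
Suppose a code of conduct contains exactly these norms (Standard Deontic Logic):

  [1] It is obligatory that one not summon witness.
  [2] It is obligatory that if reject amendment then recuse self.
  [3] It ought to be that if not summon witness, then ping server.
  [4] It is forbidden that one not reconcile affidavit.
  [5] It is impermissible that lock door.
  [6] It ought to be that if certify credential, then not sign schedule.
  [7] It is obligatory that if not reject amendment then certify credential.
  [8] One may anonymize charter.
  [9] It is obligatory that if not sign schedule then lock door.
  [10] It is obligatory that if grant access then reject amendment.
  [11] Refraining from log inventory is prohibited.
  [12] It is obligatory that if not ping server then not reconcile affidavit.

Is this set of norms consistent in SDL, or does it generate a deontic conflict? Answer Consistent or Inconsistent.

Consistent

Premise 12 is O(¬ping_server → ¬reconcile_affidavit), but O(¬ping_server) is not derivable from the premises, so it does not yield O(¬reconcile_affidavit).
So O(¬reconcile_affidavit) is not derivable, and the apparent clash with O(reconcile_affidavit) does not arise.
A world satisfying every obligation exists (e.g. anonymize_charter=false, certify_credential=false, grant_access=false, lock_door=false, log_inventory=true, ping_server=true, reconcile_affidavit=true, recuse_self=true, reject_amendment=true, sign_schedule=true, summon_witness=false); no atom is both obligatory and forbidden, so the set is consistent.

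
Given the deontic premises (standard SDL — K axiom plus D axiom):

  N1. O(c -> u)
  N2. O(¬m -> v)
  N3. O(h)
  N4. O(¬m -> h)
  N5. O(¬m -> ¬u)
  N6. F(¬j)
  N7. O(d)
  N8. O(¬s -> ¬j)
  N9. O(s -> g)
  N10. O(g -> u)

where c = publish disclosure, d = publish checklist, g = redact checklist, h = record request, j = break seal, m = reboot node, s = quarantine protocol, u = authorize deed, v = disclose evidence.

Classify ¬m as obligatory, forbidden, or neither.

Premise 6 is F(¬j), i.e. O(j).
Premise 8, O(¬s -> ¬j), contraposes to O(j -> s); with O(j) we get O(s).
Applying K to premise 9 (O(s -> g)) and O(s) yields O(g).
Premise 10 is O(g -> u); since O(g), deontic closure gives O(u).
Premise 5 is O(¬m -> ¬u); contrapositively O(u -> m). Since O(u) holds, K gives O(m).
Premises 1, 2, 3, 4, 7 do not contribute to this derivation.
Thus O(m), which is F(¬m): ¬m is forbidden.

Forbidden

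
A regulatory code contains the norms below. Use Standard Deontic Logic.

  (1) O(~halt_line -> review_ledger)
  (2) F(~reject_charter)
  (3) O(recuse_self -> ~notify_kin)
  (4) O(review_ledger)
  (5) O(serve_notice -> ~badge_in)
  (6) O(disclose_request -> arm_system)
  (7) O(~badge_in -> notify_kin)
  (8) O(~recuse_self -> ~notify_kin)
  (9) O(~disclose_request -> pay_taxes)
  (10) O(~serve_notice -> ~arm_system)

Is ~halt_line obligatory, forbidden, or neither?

Neither

Premise 1 is O(~halt_line -> review_ledger); even if O(review_ledger) held, inferring O(~halt_line) would be affirming the consequent — invalid.
No premise or chain of K-axiom applications forces O(~halt_line), and none forces O(halt_line). So ~halt_line is neither obligatory nor forbidden under these norms.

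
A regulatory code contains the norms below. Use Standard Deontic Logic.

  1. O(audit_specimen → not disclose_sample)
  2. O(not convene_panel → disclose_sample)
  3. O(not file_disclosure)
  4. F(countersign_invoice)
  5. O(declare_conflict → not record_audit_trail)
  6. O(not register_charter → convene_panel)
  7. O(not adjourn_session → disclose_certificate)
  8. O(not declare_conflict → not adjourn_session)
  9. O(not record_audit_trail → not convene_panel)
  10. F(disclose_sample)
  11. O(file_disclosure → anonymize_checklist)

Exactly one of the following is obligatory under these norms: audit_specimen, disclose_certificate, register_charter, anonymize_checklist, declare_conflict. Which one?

Premise 10, F(disclose_sample), is equivalent to O(not disclose_sample).
Premise 2, O(not convene_panel → disclose_sample), contraposes to O(not disclose_sample → convene_panel); with O(not disclose_sample) we get O(convene_panel).
Premise 9, O(not record_audit_trail → not convene_panel), contraposes to O(convene_panel → record_audit_trail); with O(convene_panel) we get O(record_audit_trail).
The contrapositive of premise 5 (O(declare_conflict → not record_audit_trail)) is O(record_audit_trail → not declare_conflict), and O(record_audit_trail) is already established, so O(not declare_conflict).
With premise 8, O(not declare_conflict → not adjourn_session), the K-axiom yields O(not adjourn_session).
With premise 7, O(not adjourn_session → disclose_certificate), the K-axiom yields O(disclose_certificate).
So O(disclose_certificate) holds — disclose_certificate is obligatory. None of the other listed options is made obligatory by any chain of premises.

disclose_certificate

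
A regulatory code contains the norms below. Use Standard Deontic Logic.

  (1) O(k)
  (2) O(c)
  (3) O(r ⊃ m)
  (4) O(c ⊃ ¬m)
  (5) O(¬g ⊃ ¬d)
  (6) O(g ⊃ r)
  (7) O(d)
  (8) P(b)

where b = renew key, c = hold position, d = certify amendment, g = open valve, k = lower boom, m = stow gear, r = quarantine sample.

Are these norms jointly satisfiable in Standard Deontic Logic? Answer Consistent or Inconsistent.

Inconsistent

From premise 2 we have O(c).
Applying K to premise 4 (O(c ⊃ ¬m)) and O(c) yields O(¬m).
Premise 3, O(r ⊃ m), contraposes to O(¬m ⊃ ¬r); with O(¬m) we get O(¬r).
Premise 6, O(g ⊃ r), contraposes to O(¬r ⊃ ¬g); with O(¬r) we get O(¬g).
With premise 5, O(¬g ⊃ ¬d), the K-axiom yields O(¬d).
However, premise 7 gives O(d).
We now have both O(¬d) and O(d) — d is simultaneously obligatory and forbidden, violating the D-axiom.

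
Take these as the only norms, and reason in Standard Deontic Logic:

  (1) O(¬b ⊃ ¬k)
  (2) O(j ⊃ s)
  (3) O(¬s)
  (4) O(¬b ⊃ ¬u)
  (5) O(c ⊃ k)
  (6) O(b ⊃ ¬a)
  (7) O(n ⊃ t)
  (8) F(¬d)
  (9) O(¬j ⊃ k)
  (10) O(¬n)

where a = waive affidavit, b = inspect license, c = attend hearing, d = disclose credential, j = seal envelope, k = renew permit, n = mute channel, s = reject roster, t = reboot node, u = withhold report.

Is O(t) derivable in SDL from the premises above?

No

Premise 7 is O(n ⊃ t), but O(n) is not derivable from the premises, so it does not yield O(t).
No other premise forces O(t). An ideal world satisfying every premise can still have t false, so O(t) is not derivable.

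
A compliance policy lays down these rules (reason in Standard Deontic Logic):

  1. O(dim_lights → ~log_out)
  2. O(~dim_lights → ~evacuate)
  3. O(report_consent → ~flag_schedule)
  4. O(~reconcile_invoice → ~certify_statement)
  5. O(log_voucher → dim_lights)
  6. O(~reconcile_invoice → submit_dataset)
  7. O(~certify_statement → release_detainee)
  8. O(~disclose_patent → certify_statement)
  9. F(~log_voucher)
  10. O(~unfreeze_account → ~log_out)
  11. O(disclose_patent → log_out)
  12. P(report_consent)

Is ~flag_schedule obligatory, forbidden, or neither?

Neither

Premise 3 is O(report_consent → ~flag_schedule), but O(report_consent) is not derivable from the premises (the permission P(report_consent) asserts only ~O(~report_consent), not O(report_consent)), so it does not yield O(~flag_schedule).
No premise or chain of K-axiom applications forces O(~flag_schedule), and none forces O(flag_schedule). So ~flag_schedule is neither obligatory nor forbidden under these norms.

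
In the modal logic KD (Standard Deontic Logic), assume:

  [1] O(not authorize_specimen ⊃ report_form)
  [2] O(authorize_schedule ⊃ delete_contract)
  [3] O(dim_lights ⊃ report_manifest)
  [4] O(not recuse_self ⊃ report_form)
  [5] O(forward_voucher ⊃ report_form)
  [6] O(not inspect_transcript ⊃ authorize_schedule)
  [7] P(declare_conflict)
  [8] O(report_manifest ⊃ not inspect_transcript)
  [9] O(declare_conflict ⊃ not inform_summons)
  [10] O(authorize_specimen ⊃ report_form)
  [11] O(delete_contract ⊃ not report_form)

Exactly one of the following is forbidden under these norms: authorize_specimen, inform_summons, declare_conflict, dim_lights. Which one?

Premises 10 and 1 cover both cases: O(authorize_specimen ⊃ report_form) and O(not authorize_specimen ⊃ report_form). Since authorize_specimen ∨ not authorize_specimen is a tautology, O(report_form) follows.
Premise 11, O(delete_contract ⊃ not report_form), contraposes to O(report_form ⊃ not delete_contract); with O(report_form) we get O(not delete_contract).
The contrapositive of premise 2 (O(authorize_schedule ⊃ delete_contract)) is O(not delete_contract ⊃ not authorize_schedule), and O(not delete_contract) is already established, so O(not authorize_schedule).
The contrapositive of premise 6 (O(not inspect_transcript ⊃ authorize_schedule)) is O(not authorize_schedule ⊃ inspect_transcript), and O(not authorize_schedule) is already established, so O(inspect_transcript).
Premise 8, O(report_manifest ⊃ not inspect_transcript), contraposes to O(inspect_transcript ⊃ not report_manifest); with O(inspect_transcript) we get O(not report_manifest).
The contrapositive of premise 3 (O(dim_lights ⊃ report_manifest)) is O(not report_manifest ⊃ not dim_lights), and O(not report_manifest) is already established, so O(not dim_lights).
So O(not dim_lights) holds, i.e. dim_lights is forbidden. None of the other listed options is forbidden under the premises.

dim_lights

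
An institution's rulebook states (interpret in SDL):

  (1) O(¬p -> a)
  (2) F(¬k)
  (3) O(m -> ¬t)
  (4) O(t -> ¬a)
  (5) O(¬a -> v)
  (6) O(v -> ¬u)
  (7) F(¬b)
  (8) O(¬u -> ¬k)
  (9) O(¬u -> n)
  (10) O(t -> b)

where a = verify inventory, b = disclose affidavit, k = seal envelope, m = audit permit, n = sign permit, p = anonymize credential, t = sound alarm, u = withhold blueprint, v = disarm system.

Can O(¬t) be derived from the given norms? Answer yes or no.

Yes

F(¬k) at premise 2 means O(k).
The contrapositive of premise 8 (O(¬u -> ¬k)) is O(k -> u), and O(k) is already established, so O(u).
The contrapositive of premise 6 (O(v -> ¬u)) is O(u -> ¬v), and O(u) is already established, so O(¬v).
The contrapositive of premise 5 (O(¬a -> v)) is O(¬v -> a), and O(¬v) is already established, so O(a).
Premise 4, O(t -> ¬a), contraposes to O(a -> ¬t); with O(a) we get O(¬t).
Premises 1, 3, 7, 9, 10 do not contribute to this derivation.
So O(¬t) follows.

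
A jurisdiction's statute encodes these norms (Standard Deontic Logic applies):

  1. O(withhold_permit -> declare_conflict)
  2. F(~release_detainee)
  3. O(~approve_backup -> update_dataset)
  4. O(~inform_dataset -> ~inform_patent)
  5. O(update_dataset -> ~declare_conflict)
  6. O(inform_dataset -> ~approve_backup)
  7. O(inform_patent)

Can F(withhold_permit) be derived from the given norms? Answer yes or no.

Premise 7 gives O(inform_patent).
The contrapositive of premise 4 (O(~inform_dataset -> ~inform_patent)) is O(inform_patent -> inform_dataset), and O(inform_patent) is already established, so O(inform_dataset).
With premise 6, O(inform_dataset -> ~approve_backup), the K-axiom yields O(~approve_backup).
With premise 3, O(~approve_backup -> update_dataset), the K-axiom yields O(update_dataset).
Premise 5 is O(update_dataset -> ~declare_conflict); since O(update_dataset), deontic closure gives O(~declare_conflict).
The contrapositive of premise 1 (O(withhold_permit -> declare_conflict)) is O(~declare_conflict -> ~withhold_permit), and O(~declare_conflict) is already established, so O(~withhold_permit).
Premise 2 does not contribute to this derivation.
So O(~withhold_permit) holds, i.e. F(withhold_permit). The claim follows.

Yes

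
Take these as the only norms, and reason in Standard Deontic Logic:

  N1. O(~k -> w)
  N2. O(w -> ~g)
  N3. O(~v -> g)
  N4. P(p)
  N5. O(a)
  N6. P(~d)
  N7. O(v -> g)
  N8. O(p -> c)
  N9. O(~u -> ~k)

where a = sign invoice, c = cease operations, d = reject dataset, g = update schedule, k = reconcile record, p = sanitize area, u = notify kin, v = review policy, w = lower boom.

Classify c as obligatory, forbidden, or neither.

Neither

Premise 8 is O(p -> c), but O(p) is not derivable from the premises (the permission P(p) asserts only ~O(~p), not O(p)), so it does not yield O(c).
No premise or chain of K-axiom applications forces O(c), and none forces O(~c). So c is neither obligatory nor forbidden under these norms.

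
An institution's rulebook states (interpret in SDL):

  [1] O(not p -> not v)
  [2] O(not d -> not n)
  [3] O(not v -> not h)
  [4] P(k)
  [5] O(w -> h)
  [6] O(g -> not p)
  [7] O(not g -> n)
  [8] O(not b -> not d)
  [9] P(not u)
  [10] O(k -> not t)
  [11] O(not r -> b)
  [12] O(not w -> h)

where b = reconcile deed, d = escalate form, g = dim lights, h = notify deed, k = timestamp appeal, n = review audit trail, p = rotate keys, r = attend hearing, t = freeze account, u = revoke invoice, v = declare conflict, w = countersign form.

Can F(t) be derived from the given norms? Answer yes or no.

No

Premise 10 is O(k -> not t), but O(k) is not derivable from the premises (the permission P(k) asserts only not O(not k), not O(k)), so it does not yield O(not t).
No other premise forces O(not t). An ideal world satisfying every premise can still have t true, so F(t) is not derivable.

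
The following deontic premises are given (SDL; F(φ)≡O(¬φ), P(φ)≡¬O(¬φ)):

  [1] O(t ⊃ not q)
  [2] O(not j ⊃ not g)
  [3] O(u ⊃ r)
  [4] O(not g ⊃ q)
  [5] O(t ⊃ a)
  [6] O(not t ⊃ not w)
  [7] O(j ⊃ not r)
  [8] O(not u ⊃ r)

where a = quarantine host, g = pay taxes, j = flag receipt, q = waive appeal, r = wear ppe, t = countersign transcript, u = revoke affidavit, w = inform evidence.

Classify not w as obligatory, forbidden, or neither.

Premises 8 and 3 are O(not u ⊃ r) and O(u ⊃ r); every ideal world satisfies not u or u, so in either case r holds — hence O(r).
The contrapositive of premise 7 (O(j ⊃ not r)) is O(r ⊃ not j), and O(r) is already established, so O(not j).
From O(not j) and premise 2, O(not j ⊃ not g), we obtain O(not g).
From O(not g) and premise 4, O(not g ⊃ q), we obtain O(q).
Premise 1 is O(t ⊃ not q); contrapositively O(q ⊃ not t). Since O(q) holds, K gives O(not t).
Premise 6 is O(not t ⊃ not w); since O(not t), deontic closure gives O(not w).
Premise 5 does not contribute to this derivation.
Hence not w is obligatory.

Obligatory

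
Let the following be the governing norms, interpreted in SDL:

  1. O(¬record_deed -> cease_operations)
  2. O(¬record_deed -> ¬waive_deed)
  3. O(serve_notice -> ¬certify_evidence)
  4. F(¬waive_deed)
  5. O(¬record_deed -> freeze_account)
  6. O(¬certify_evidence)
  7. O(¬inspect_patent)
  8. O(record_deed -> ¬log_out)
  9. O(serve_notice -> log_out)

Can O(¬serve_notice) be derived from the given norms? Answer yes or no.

Premise 4, F(¬waive_deed), is equivalent to O(waive_deed).
Premise 2 is O(¬record_deed -> ¬waive_deed); contrapositively O(waive_deed -> record_deed). Since O(waive_deed) holds, K gives O(record_deed).
With premise 8, O(record_deed -> ¬log_out), the K-axiom yields O(¬log_out).
Premise 9 is O(serve_notice -> log_out); contrapositively O(¬log_out -> ¬serve_notice). Since O(¬log_out) holds, K gives O(¬serve_notice).
Premises 1, 3, 5, 6, 7 do not contribute to this derivation.
So O(¬serve_notice) follows.

Yes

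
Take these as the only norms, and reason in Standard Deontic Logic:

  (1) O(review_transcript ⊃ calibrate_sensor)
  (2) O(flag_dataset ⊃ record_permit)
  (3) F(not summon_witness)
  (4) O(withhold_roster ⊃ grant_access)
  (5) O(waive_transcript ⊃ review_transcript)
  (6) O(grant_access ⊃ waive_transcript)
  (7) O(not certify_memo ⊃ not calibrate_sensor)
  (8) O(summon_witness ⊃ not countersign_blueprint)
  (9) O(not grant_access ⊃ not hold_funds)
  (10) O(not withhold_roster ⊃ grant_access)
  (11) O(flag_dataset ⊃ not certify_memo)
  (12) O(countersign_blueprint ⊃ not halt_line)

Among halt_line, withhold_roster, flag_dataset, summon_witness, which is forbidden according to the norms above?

Premises 4 and 10 cover both cases: O(withhold_roster ⊃ grant_access) and O(not withhold_roster ⊃ grant_access). Since withhold_roster ∨ not withhold_roster is a tautology, O(grant_access) follows.
With premise 6, O(grant_access ⊃ waive_transcript), the K-axiom yields O(waive_transcript).
Applying K to premise 5 (O(waive_transcript ⊃ review_transcript)) and O(waive_transcript) yields O(review_transcript).
With premise 1, O(review_transcript ⊃ calibrate_sensor), the K-axiom yields O(calibrate_sensor).
Premise 7, O(not certify_memo ⊃ not calibrate_sensor), contraposes to O(calibrate_sensor ⊃ certify_memo); with O(calibrate_sensor) we get O(certify_memo).
The contrapositive of premise 11 (O(flag_dataset ⊃ not certify_memo)) is O(certify_memo ⊃ not flag_dataset), and O(certify_memo) is already established, so O(not flag_dataset).
So O(not flag_dataset) holds, i.e. flag_dataset is forbidden. None of the other listed options is forbidden under the premises.

flag_dataset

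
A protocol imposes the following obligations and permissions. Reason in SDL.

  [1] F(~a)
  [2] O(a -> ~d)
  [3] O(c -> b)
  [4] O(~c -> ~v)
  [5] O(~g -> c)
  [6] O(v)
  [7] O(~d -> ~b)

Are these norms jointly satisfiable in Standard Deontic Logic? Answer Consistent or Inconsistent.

Premise 6 states O(v) outright.
Premise 4, O(~c -> ~v), contraposes to O(v -> c); with O(v) we get O(c).
Premise 3 is O(c -> b); since O(c), deontic closure gives O(b).
Premise 7 is O(~d -> ~b); contrapositively O(b -> d). Since O(b) holds, K gives O(d).
Premise 2 is O(a -> ~d); contrapositively O(d -> ~a). Since O(d) holds, K gives O(~a).
Yet premise 1 is F(~a), i.e. O(a).
We now have both O(~a) and O(a) — a is simultaneously obligatory and forbidden, violating the D-axiom.

Inconsistent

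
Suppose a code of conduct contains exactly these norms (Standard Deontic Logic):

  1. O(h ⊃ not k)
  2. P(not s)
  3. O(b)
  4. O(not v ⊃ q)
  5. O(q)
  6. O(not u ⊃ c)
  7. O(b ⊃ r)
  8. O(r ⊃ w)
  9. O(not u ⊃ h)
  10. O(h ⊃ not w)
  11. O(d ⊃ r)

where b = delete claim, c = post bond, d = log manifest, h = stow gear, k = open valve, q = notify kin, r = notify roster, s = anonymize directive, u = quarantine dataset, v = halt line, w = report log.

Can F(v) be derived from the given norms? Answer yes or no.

No

Premise 4 is O(not v ⊃ q); even if O(q) held, inferring O(not v) would be affirming the consequent — invalid.
No other premise forces O(not v). An ideal world satisfying every premise can still have v true, so F(v) is not derivable.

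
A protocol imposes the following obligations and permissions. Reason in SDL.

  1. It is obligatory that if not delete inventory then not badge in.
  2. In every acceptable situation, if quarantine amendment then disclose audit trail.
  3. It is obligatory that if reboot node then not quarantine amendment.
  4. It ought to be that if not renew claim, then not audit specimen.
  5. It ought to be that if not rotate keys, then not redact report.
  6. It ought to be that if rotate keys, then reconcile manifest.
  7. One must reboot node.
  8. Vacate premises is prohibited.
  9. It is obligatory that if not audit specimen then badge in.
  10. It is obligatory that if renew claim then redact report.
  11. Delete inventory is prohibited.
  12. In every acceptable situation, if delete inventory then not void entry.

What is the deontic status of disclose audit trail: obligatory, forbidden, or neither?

Neither

Premise 2 is O(quarantine_amendment → disclose_audit_trail), but O(quarantine_amendment) is not derivable from the premises, so it does not yield O(disclose_audit_trail).
No premise or chain of K-axiom applications forces O(disclose_audit_trail), and none forces O(¬disclose_audit_trail). So disclose_audit_trail is neither obligatory nor forbidden under these norms.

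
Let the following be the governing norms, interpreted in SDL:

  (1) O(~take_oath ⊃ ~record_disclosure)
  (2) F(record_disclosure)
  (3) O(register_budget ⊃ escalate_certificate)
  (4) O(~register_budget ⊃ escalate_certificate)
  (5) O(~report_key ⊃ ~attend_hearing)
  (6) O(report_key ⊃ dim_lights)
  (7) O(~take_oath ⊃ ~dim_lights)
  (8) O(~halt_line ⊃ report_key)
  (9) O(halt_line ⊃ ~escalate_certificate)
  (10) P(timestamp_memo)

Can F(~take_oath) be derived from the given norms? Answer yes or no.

Yes

Premises 3 and 4 are O(register_budget ⊃ escalate_certificate) and O(~register_budget ⊃ escalate_certificate); every ideal world satisfies register_budget or ~register_budget, so in either case escalate_certificate holds — hence O(escalate_certificate).
The contrapositive of premise 9 (O(halt_line ⊃ ~escalate_certificate)) is O(escalate_certificate ⊃ ~halt_line), and O(escalate_certificate) is already established, so O(~halt_line).
Premise 8 is O(~halt_line ⊃ report_key); since O(~halt_line), deontic closure gives O(report_key).
Premise 6 is O(report_key ⊃ dim_lights); since O(report_key), deontic closure gives O(dim_lights).
Premise 7, O(~take_oath ⊃ ~dim_lights), contraposes to O(dim_lights ⊃ take_oath); with O(dim_lights) we get O(take_oath).
Premises 1, 2, 5, 10 do not contribute to this derivation.
So O(take_oath) holds, i.e. F(~take_oath). The claim follows.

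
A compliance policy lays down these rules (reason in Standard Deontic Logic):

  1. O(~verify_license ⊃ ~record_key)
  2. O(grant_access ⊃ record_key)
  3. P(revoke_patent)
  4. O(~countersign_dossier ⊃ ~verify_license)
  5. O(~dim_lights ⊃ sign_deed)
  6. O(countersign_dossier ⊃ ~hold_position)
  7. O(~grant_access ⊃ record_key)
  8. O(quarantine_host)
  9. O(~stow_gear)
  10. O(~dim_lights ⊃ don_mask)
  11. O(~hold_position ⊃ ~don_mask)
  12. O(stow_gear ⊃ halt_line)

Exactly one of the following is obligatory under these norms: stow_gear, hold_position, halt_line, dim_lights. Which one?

dim_lights

By case analysis on ~grant_access: premise 7 gives O(~grant_access ⊃ record_key) and premise 2 gives O(grant_access ⊃ record_key), so O(record_key) either way.
Premise 1 is O(~verify_license ⊃ ~record_key); contrapositively O(record_key ⊃ verify_license). Since O(record_key) holds, K gives O(verify_license).
The contrapositive of premise 4 (O(~countersign_dossier ⊃ ~verify_license)) is O(verify_license ⊃ countersign_dossier), and O(verify_license) is already established, so O(countersign_dossier).
Premise 6 is O(countersign_dossier ⊃ ~hold_position); since O(countersign_dossier), deontic closure gives O(~hold_position).
From O(~hold_position) and premise 11, O(~hold_position ⊃ ~don_mask), we obtain O(~don_mask).
Premise 10, O(~dim_lights ⊃ don_mask), contraposes to O(~don_mask ⊃ dim_lights); with O(~don_mask) we get O(dim_lights).
So O(dim_lights) holds — dim_lights is obligatory. None of the other listed options is made obligatory by any chain of premises.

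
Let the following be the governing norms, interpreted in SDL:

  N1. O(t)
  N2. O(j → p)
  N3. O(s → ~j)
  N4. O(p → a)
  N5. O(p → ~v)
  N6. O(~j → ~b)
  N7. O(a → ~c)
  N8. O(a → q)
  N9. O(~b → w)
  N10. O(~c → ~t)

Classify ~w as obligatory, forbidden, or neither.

Forbidden

From premise 1 we have O(t).
The contrapositive of premise 10 (O(~c → ~t)) is O(t → c), and O(t) is already established, so O(c).
Premise 7, O(a → ~c), contraposes to O(c → ~a); with O(c) we get O(~a).
Premise 4 is O(p → a); contrapositively O(~a → ~p). Since O(~a) holds, K gives O(~p).
Premise 2 is O(j → p); contrapositively O(~p → ~j). Since O(~p) holds, K gives O(~j).
Premise 6 is O(~j → ~b); since O(~j), deontic closure gives O(~b).
Premise 9 is O(~b → w); since O(~b), deontic closure gives O(w).
Premises 3, 5, 8 do not contribute to this derivation.
Thus O(w), which is F(~w): ~w is forbidden.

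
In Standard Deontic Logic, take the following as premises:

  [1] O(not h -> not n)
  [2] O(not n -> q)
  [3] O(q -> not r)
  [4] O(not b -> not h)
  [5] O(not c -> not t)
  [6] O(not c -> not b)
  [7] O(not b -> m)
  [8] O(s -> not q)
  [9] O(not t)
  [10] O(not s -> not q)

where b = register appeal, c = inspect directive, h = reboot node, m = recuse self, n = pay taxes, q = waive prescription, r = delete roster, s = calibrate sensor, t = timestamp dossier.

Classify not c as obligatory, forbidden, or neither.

Forbidden

Premises 10 and 8 are O(not s -> not q) and O(s -> not q); every ideal world satisfies not s or s, so in either case not q holds — hence O(not q).
Premise 2 is O(not n -> q); contrapositively O(not q -> n). Since O(not q) holds, K gives O(n).
Premise 1, O(not h -> not n), contraposes to O(n -> h); with O(n) we get O(h).
Premise 4, O(not b -> not h), contraposes to O(h -> b); with O(h) we get O(b).
Premise 6, O(not c -> not b), contraposes to O(b -> c); with O(b) we get O(c).
Premises 3, 5, 7, 9 do not contribute to this derivation.
Thus O(c), which is F(not c): not c is forbidden.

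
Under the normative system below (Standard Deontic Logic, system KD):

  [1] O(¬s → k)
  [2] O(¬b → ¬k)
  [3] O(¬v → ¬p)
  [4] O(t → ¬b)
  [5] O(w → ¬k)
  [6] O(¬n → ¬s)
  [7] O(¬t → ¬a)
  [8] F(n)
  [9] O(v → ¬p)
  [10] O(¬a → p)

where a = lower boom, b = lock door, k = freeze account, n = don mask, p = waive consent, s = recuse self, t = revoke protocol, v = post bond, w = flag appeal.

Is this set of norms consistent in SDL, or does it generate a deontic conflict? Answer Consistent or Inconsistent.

Premises 3 and 9 cover both cases: O(¬v → ¬p) and O(v → ¬p). Since ¬v ∨ v is a tautology, O(¬p) follows.
Premise 10, O(¬a → p), contraposes to O(¬p → a); with O(¬p) we get O(a).
Premise 7 is O(¬t → ¬a); contrapositively O(a → t). Since O(a) holds, K gives O(t).
Applying K to premise 4 (O(t → ¬b)) and O(t) yields O(¬b).
Applying K to premise 2 (O(¬b → ¬k)) and O(¬b) yields O(¬k).
Premise 1 is O(¬s → k); contrapositively O(¬k → s). Since O(¬k) holds, K gives O(s).
The contrapositive of premise 6 (O(¬n → ¬s)) is O(s → n), and O(s) is already established, so O(n).
But premise 8, F(n), means O(¬n).
We now have both O(n) and O(¬n) — n is simultaneously obligatory and forbidden, violating the D-axiom.

Inconsistent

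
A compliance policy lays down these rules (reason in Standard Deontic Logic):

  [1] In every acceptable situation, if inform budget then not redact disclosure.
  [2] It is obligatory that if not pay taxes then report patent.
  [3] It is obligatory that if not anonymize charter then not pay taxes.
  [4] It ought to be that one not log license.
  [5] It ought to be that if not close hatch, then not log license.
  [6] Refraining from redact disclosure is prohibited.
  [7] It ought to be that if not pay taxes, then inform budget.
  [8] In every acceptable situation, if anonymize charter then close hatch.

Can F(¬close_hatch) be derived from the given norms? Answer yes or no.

Premise 6 is F(¬redact_disclosure), i.e. O(redact_disclosure).
Premise 1 is O(inform_budget → ¬redact_disclosure); contrapositively O(redact_disclosure → ¬inform_budget). Since O(redact_disclosure) holds, K gives O(¬inform_budget).
Premise 7, O(¬pay_taxes → inform_budget), contraposes to O(¬inform_budget → pay_taxes); with O(¬inform_budget) we get O(pay_taxes).
The contrapositive of premise 3 (O(¬anonymize_charter → ¬pay_taxes)) is O(pay_taxes → anonymize_charter), and O(pay_taxes) is already established, so O(anonymize_charter).
From O(anonymize_charter) and premise 8, O(anonymize_charter → close_hatch), we obtain O(close_hatch).
Premises 2, 4, 5 do not contribute to this derivation.
So O(close_hatch) holds, i.e. F(¬close_hatch). The claim follows.

Yes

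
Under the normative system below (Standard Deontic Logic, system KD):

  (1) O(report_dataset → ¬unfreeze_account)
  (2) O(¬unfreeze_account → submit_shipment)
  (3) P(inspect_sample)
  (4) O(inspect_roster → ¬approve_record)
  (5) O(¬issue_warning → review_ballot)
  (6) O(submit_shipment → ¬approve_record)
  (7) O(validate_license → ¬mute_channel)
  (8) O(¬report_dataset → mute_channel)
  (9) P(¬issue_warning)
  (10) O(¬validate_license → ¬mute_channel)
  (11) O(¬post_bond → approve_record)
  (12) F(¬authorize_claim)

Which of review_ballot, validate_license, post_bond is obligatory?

post_bond

By case analysis on ¬validate_license: premise 10 gives O(¬validate_license → ¬mute_channel) and premise 7 gives O(validate_license → ¬mute_channel), so O(¬mute_channel) either way.
Premise 8, O(¬report_dataset → mute_channel), contraposes to O(¬mute_channel → report_dataset); with O(¬mute_channel) we get O(report_dataset).
With premise 1, O(report_dataset → ¬unfreeze_account), the K-axiom yields O(¬unfreeze_account).
With premise 2, O(¬unfreeze_account → submit_shipment), the K-axiom yields O(submit_shipment).
Applying K to premise 6 (O(submit_shipment → ¬approve_record)) and O(submit_shipment) yields O(¬approve_record).
Premise 11 is O(¬post_bond → approve_record); contrapositively O(¬approve_record → post_bond). Since O(¬approve_record) holds, K gives O(post_bond).
So O(post_bond) holds — post_bond is obligatory. None of the other listed options is made obligatory by any chain of premises.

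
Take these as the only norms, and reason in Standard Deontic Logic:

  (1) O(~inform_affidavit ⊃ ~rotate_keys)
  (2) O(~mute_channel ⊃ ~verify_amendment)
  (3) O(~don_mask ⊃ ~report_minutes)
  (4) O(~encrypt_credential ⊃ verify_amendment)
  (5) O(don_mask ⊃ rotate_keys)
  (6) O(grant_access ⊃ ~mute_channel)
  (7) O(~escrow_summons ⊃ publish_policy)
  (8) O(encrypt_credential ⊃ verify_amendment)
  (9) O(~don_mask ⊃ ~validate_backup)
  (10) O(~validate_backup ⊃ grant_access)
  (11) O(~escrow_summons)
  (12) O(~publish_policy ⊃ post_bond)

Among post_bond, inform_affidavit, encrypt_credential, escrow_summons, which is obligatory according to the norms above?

Premises 8 and 4 cover both cases: O(encrypt_credential ⊃ verify_amendment) and O(~encrypt_credential ⊃ verify_amendment). Since encrypt_credential ∨ ~encrypt_credential is a tautology, O(verify_amendment) follows.
Premise 2, O(~mute_channel ⊃ ~verify_amendment), contraposes to O(verify_amendment ⊃ mute_channel); with O(verify_amendment) we get O(mute_channel).
Premise 6 is O(grant_access ⊃ ~mute_channel); contrapositively O(mute_channel ⊃ ~grant_access). Since O(mute_channel) holds, K gives O(~grant_access).
Premise 10, O(~validate_backup ⊃ grant_access), contraposes to O(~grant_access ⊃ validate_backup); with O(~grant_access) we get O(validate_backup).
Premise 9, O(~don_mask ⊃ ~validate_backup), contraposes to O(validate_backup ⊃ don_mask); with O(validate_backup) we get O(don_mask).
From O(don_mask) and premise 5, O(don_mask ⊃ rotate_keys), we obtain O(rotate_keys).
Premise 1, O(~inform_affidavit ⊃ ~rotate_keys), contraposes to O(rotate_keys ⊃ inform_affidavit); with O(rotate_keys) we get O(inform_affidavit).
So O(inform_affidavit) holds — inform_affidavit is obligatory. None of the other listed options is made obligatory by any chain of premises.

inform_affidavit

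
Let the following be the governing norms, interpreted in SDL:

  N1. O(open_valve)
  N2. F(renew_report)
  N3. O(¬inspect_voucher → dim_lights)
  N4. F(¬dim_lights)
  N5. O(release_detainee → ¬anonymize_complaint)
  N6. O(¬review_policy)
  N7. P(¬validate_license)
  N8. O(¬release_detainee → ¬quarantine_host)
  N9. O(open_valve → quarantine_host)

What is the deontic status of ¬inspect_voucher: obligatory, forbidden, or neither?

Premise 3 is O(¬inspect_voucher → dim_lights); even if O(dim_lights) held, inferring O(¬inspect_voucher) would be affirming the consequent — invalid.
No premise or chain of K-axiom applications forces O(¬inspect_voucher), and none forces O(inspect_voucher). So ¬inspect_voucher is neither obligatory nor forbidden under these norms.

Neither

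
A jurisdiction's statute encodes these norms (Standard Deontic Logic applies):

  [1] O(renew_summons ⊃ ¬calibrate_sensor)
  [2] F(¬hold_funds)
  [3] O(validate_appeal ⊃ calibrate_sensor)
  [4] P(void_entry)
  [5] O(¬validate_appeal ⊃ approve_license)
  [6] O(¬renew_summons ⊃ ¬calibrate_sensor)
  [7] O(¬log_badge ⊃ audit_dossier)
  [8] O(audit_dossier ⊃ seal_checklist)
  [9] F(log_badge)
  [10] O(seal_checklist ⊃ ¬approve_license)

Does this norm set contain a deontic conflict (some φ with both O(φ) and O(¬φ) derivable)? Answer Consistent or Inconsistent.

Inconsistent

By case analysis on ¬renew_summons: premise 6 gives O(¬renew_summons ⊃ ¬calibrate_sensor) and premise 1 gives O(renew_summons ⊃ ¬calibrate_sensor), so O(¬calibrate_sensor) either way.
Premise 3, O(validate_appeal ⊃ calibrate_sensor), contraposes to O(¬calibrate_sensor ⊃ ¬validate_appeal); with O(¬calibrate_sensor) we get O(¬validate_appeal).
Applying K to premise 5 (O(¬validate_appeal ⊃ approve_license)) and O(¬validate_appeal) yields O(approve_license).
The contrapositive of premise 10 (O(seal_checklist ⊃ ¬approve_license)) is O(approve_license ⊃ ¬seal_checklist), and O(approve_license) is already established, so O(¬seal_checklist).
Premise 8, O(audit_dossier ⊃ seal_checklist), contraposes to O(¬seal_checklist ⊃ ¬audit_dossier); with O(¬seal_checklist) we get O(¬audit_dossier).
Premise 7 is O(¬log_badge ⊃ audit_dossier); contrapositively O(¬audit_dossier ⊃ log_badge). Since O(¬audit_dossier) holds, K gives O(log_badge).
Yet premise 9 is F(log_badge), i.e. O(¬log_badge).
We now have both O(log_badge) and O(¬log_badge) — log_badge is simultaneously obligatory and forbidden, violating the D-axiom.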